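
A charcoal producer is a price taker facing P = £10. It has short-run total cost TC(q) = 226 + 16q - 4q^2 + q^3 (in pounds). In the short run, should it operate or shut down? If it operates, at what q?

Shut down

Variable cost is VC = 16q - 4q^2 + q^3, so AVC = VC/q = 16 - 4q + q^2 and MC = dTC/dq = 16 - 8q + 3q^2.
The AVC parabola has its vertex at q = 4/2 = 2, where AVC = 16 - 4·2 + 2^2 = £12.
Since P = £10 < min AVC = £12, price fails to cover variable cost at any output.
Shutting down limits the loss to fixed cost, £226.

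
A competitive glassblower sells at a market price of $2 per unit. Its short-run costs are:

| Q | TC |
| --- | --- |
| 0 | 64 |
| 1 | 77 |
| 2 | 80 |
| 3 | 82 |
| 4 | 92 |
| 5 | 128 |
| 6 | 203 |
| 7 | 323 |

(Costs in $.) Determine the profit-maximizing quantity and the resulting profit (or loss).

Q = 0 (shut down); profit = -$64

Profit at each row (π = 2Q − TC): Q=0: -64; Q=1: -75; Q=2: -76; Q=3: -76; Q=4: -84; Q=5: -118; Q=6: -191; Q=7: -309.
Profit is highest at Q = 0. Equivalently, the lowest AVC in the table is 18/3 ≈ $6 at Q = 3, and P = $2 falls below it — price never covers variable cost, so the firm shuts down and loses only its fixed cost.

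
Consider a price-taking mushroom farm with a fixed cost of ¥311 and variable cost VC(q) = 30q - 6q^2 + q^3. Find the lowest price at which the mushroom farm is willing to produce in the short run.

¥21 per unit

Short-run supply begins at min AVC. From VC = 30q - 6q^2 + q^3, AVC = 30 - 6q + q^2.
dAVC/dq = -6 + 2q = 0 gives q = 3. min AVC = 30 - 6·3 + 3^2 = 21.
So the shutdown price is ¥21.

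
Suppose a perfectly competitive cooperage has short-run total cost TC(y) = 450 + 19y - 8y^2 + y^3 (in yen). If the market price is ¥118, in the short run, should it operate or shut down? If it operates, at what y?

Produce at y = 9

From TC, MC = TC'(y) = 19 - 16y + 3y^2 and AVC = VC/y = 19 - 8y + y^2.
The AVC parabola has its vertex at y = 8/2 = 4, where AVC = 19 - 8·4 + 4^2 = ¥3.
Because ¥118 ≥ ¥3, revenue can cover variable cost; the firm operates.
Solving P = MC: -99 - 16y + 3y^2 = 0 ⇒ y = -11/3 or 9. On the upward-sloping branch, y* = 9.
Check: AVC at y = 9 is ¥28 ≤ P, so revenue covers variable cost.
Profit = P·y − TC = 118·9 − 702 = ¥360.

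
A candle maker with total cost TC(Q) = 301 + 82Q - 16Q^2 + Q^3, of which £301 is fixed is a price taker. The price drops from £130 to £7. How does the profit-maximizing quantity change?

MC = 82 - 32Q + 3Q^2; the shutdown threshold is min AVC = £18 (at Q = 8).
At P = £130 ≥ min AVC, set P = MC on the rising branch: Q = 12.
At P = £7 < min AVC = £18, price no longer covers variable cost at any output, so the firm shuts down: Q = 0.

Output falls from 12 to 0 (the firm shuts down)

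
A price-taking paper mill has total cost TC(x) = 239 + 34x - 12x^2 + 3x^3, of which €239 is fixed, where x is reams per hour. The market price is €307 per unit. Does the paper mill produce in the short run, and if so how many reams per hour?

Produce at x = 7

Strip out fixed cost: VC = 34x - 12x^2 + 3x^3. Then AVC = 34 - 12x + 3x^2 and MC = 34 - 24x + 9x^2.
AVC is minimized where dAVC/dx = -12 + 6x = 0, at x = 2; min AVC = 34 - 12·2 + 3·2^2 = €22.
P = €307 exceeds min AVC = €22, so the firm stays open.
Set P = MC: 307 = 34 - 24x + 9x^2 → -273 - 24x + 9x^2 = 0. The roots are x = -13/3 and x = 7; the profit-maximizing output is on the rising part of MC, so x* = 7.
Check: AVC at x = 7 is €97 ≤ P, so revenue covers variable cost.
Profit = P·x − TC = 307·7 − 918 = €1231.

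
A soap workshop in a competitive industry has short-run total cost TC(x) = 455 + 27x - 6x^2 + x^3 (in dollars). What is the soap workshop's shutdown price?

Short-run supply begins at min AVC. From VC = 27x - 6x^2 + x^3, AVC = 27 - 6x + x^2.
At the minimum of AVC, MC = AVC. MC = 27 - 12x + 3x^2; setting MC = AVC gives 2x^2 - 6x = 0, so x = 3. min AVC = 18.
The firm shuts down for any P below $18.

$18 per unit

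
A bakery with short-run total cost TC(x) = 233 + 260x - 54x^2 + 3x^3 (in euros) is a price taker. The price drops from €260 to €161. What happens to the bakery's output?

Output falls from 12 to 11

MC = 260 - 108x + 9x^2; the shutdown threshold is min AVC = €17 (at x = 9).
At P = €260 ≥ min AVC, set P = MC on the rising branch: x = 12.
At P = €161 ≥ min AVC, set P = MC: x = 11. The firm stays open but cuts output.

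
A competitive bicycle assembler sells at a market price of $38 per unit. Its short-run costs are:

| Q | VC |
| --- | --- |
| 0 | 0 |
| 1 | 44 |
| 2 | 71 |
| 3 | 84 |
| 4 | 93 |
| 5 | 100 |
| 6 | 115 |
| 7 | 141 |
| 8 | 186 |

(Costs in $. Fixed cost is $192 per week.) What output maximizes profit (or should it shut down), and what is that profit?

Profit at each row (π = 38Q − TC): Q=0: -192; Q=1: -198; Q=2: -187; Q=3: -162; Q=4: -133; Q=5: -102; Q=6: -79; Q=7: -67; Q=8: -74.
Profit is maximized at Q = 7. AVC there is 141/7 = $20.14 ≤ P, so producing beats shutting down (which would give -$192).

Q = 7; profit = -$67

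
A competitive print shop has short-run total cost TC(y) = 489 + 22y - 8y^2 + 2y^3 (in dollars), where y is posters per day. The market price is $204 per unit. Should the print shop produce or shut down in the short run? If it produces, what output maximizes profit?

From TC, MC = TC'(y) = 22 - 16y + 6y^2 and AVC = VC/y = 22 - 8y + 2y^2.
AVC is minimized where dAVC/dy = -8 + 4y = 0, at y = 2; min AVC = 22 - 8·2 + 2·2^2 = $14.
Because $204 ≥ $14, revenue can cover variable cost; the firm operates.
Solving P = MC: -182 - 16y + 6y^2 = 0 ⇒ y = -13/3 or 7. On the upward-sloping branch, y* = 7.
Check: AVC at y = 7 is $64 ≤ P, so revenue covers variable cost.
Profit = P·y − TC = 204·7 − 937 = $491.

Produce at y = 7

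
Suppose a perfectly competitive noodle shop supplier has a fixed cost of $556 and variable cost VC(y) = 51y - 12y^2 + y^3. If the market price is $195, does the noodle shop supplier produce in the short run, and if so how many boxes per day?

From TC, MC = TC'(y) = 51 - 24y + 3y^2 and AVC = VC/y = 51 - 12y + y^2.
The AVC parabola has its vertex at y = 12/2 = 6, where AVC = 51 - 12·6 + 6^2 = $15.
Because $195 ≥ $15, revenue can cover variable cost; the firm operates.
P = MC gives -144 - 24y + 3y^2 = 0, with roots -4 and 12. Take the larger (rising MC): y* = 12.
Check: AVC at y = 12 is $51 ≤ P, so revenue covers variable cost.
Profit = P·y − TC = 195·12 − 1168 = $1172.

Produce at y = 12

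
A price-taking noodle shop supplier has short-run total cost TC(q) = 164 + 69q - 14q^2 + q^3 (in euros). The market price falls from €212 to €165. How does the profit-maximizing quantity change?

Output falls from 13 to 12

AVC = 69 - 14q + q^2, minimized at q = 7 where min AVC = €20. MC = 69 - 28q + 3q^2.
At P = €212 ≥ min AVC, set P = MC on the rising branch: q = 13.
At P = €165 ≥ min AVC, set P = MC: q = 12. The firm stays open but cuts output.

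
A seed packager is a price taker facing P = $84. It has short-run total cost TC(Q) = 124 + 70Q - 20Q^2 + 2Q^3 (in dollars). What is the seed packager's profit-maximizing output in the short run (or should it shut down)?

From TC, MC = TC'(Q) = 70 - 40Q + 6Q^2 and AVC = VC/Q = 70 - 20Q + 2Q^2.
The AVC parabola has its vertex at Q = 20/4 = 5, where AVC = 70 - 20·5 + 2·5^2 = $20.
Because $84 ≥ $20, revenue can cover variable cost; the firm operates.
Solving P = MC: -14 - 40Q + 6Q^2 = 0 ⇒ Q = -1/3 or 7. On the upward-sloping branch, Q* = 7.
Check: AVC at Q = 7 is $28 ≤ P, so revenue covers variable cost.
Profit = P·Q − TC = 84·7 − 320 = $268.

Produce at Q = 7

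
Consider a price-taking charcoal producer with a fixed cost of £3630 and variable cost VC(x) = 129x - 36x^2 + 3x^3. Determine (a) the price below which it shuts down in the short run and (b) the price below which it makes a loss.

Shutdown price = min AVC. AVC = 129 - 36x + 3x^2, with vertex at x = 6 and minimum £21.
ATC = 3630/x + 129 - 36x + 3x^2. Setting dATC/dx = −3630/x^2 − 36 + 6x = 0 gives x = 11 (since 6·11^3 − 36·11^2 = 3630).
min ATC = 3630/11 + 129 − 36·11 + 3·11^2 = £426. That is the break-even price.
For £21 ≤ P < £426 the firm produces at a loss; below £21 it shuts down.

Shutdown price = £21; break-even price = £426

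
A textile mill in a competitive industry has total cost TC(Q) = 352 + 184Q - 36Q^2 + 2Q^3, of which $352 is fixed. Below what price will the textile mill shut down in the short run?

$22 per unit

The shutdown price is the minimum of AVC. VC = 184Q - 36Q^2 + 2Q^3, so AVC = 184 - 36Q + 2Q^2.
dAVC/dQ = -36 + 4Q = 0 gives Q = 9. min AVC = 184 - 36·9 + 2·9^2 = 22.
So the shutdown price is $22.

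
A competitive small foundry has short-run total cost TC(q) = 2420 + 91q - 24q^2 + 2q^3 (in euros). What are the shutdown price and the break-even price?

Shutdown price = min AVC. AVC = 91 - 24q + 2q^2, with vertex at q = 6 and minimum €19.
ATC = 2420/q + 91 - 24q + 2q^2. Setting dATC/dq = −2420/q^2 − 24 + 4q = 0 gives q = 11 (since 4·11^3 − 24·11^2 = 2420).
min ATC = 2420/11 + 91 − 24·11 + 2·11^2 = €289. That is the break-even price.
Between these two prices the firm operates at a loss; above €289 it earns a profit.

Shutdown price = €19; break-even price = €289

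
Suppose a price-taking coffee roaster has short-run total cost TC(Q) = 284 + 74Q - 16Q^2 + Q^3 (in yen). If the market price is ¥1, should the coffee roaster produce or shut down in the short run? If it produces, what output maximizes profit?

Shut down

From TC, MC = TC'(Q) = 74 - 32Q + 3Q^2 and AVC = VC/Q = 74 - 16Q + Q^2.
AVC hits its minimum where MC = AVC, at Q = 8, giving min AVC = 74 - 16·8 + 8^2 = ¥10.
P = ¥1 lies below min AVC = ¥10; no output level covers variable cost.
Best response: produce nothing and absorb the ¥284 fixed cost.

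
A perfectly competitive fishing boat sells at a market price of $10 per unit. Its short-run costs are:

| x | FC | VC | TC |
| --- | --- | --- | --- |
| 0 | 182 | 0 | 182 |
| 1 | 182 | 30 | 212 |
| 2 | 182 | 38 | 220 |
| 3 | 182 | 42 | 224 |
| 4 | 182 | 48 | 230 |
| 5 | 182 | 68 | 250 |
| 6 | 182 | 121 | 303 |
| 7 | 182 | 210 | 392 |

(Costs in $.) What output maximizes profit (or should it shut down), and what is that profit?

Tabulate TR − TC: x=0: -182; x=1: -202; x=2: -200; x=3: -194; x=4: -190; x=5: -200; x=6: -243; x=7: -322.
Profit is highest at x = 0. Equivalently, the lowest AVC in the table is 48/4 ≈ $12 at x = 4, and P = $10 falls below it — price never covers variable cost, so the firm shuts down and loses only its fixed cost.

x = 0 (shut down); profit = -$182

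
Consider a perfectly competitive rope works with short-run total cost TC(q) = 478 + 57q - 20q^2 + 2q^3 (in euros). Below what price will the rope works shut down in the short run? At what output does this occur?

The firm shuts down when price falls below the minimum of average variable cost. AVC = VC/q = 57 - 20q + 2q^2.
dAVC/dq = -20 + 4q = 0 gives q = 5. min AVC = 57 - 20·5 + 2·5^2 = 7.
The firm shuts down for any P below €7.

€7 per unit, at q = 5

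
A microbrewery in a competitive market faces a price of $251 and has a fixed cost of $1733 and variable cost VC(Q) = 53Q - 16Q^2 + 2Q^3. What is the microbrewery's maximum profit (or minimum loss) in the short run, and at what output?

Profit = -$113 at Q = 9

AVC = 53 - 16Q + 2Q^2 has its minimum $21 at Q = 4; price $251 clears that bar, so the firm operates.
With MC = 53 - 32Q + 6Q^2, P = MC on the upward-sloping part at Q* = 9.
TR = 251·9 = 2259. TC = 1733 + 639 = 2372. Profit = 2259 − 2372 = -$113.
Shutting down would mean losing the fixed cost of $1733, so operating at a loss of $113 is better by $1620.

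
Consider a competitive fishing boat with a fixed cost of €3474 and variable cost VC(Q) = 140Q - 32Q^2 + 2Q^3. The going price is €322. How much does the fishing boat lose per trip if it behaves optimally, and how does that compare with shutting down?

Profit = -€94 at Q = 13

AVC = 140 - 32Q + 2Q^2; min AVC = €12 at Q = 8. Since P = €322 ≥ min AVC, the firm produces.
With MC = 140 - 64Q + 6Q^2, P = MC on the upward-sloping part at Q* = 13.
TR = 322·13 = 4186. TC = 3474 + 806 = 4280. Profit = 4186 − 4280 = -€94.
That loss of €94 beats the €3474 the firm would lose by shutting down; producing recovers €3380 of fixed cost.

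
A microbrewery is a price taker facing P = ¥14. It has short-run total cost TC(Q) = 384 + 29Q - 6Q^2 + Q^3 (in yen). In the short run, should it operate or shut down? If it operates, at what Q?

Shut down

From TC, MC = TC'(Q) = 29 - 12Q + 3Q^2 and AVC = VC/Q = 29 - 6Q + Q^2.
AVC hits its minimum where MC = AVC, at Q = 3, giving min AVC = 29 - 6·3 + 3^2 = ¥20.
With P < min AVC (¥14 < ¥20), every unit sold adds to the loss.
Shutting down limits the loss to fixed cost, ¥384.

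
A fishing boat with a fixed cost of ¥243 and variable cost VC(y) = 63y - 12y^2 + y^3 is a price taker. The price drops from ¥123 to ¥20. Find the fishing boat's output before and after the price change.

Output falls from 10 to 0 (the firm shuts down)

MC = 63 - 24y + 3y^2; the shutdown threshold is min AVC = ¥27 (at y = 6).
At P = ¥123 ≥ min AVC, set P = MC on the rising branch: y = 10.
At P = ¥20 < min AVC = ¥27, price no longer covers variable cost at any output, so the firm shuts down: y = 0.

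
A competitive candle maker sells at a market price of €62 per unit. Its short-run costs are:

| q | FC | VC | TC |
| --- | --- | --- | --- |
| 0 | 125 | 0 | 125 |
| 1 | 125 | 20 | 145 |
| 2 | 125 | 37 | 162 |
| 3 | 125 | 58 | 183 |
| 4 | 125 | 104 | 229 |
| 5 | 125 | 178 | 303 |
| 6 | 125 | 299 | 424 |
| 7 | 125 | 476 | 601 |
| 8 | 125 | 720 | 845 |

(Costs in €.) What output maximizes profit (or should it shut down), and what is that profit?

Profit at each row (π = 62q − TC): q=0: -125; q=1: -83; q=2: -38; q=3: 3; q=4: 19; q=5: 7; q=6: -52; q=7: -167; q=8: -349.
Profit is maximized at q = 4. AVC there is 104/4 = €26 ≤ P, so producing beats shutting down (which would give -€125).

q = 4; profit = €19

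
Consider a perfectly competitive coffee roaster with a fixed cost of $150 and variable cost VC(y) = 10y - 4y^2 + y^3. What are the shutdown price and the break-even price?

Shutdown price = $6; break-even price = $45

AVC = 10 - 4y + y^2; minimized at y = 2, giving min AVC = $6. That is the shutdown price.
ATC = 150/y + 10 - 4y + y^2. Setting dATC/dy = −150/y^2 − 4 + 2y = 0 gives y = 5 (since 2·5^3 − 4·5^2 = 150).
min ATC = 150/5 + 10 − 4·5 + 5^2 = $45. That is the break-even price.
For $6 ≤ P < $45 the firm produces at a loss; below $6 it shuts down.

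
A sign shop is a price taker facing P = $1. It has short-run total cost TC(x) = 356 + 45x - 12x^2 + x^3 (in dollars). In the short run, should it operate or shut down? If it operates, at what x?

Shut down

Strip out fixed cost: VC = 45x - 12x^2 + x^3. Then AVC = 45 - 12x + x^2 and MC = 45 - 24x + 3x^2.
The AVC parabola has its vertex at x = 12/2 = 6, where AVC = 45 - 12·6 + 6^2 = $9.
Since P = $1 < min AVC = $9, price fails to cover variable cost at any output.
Shutting down limits the loss to fixed cost, $356.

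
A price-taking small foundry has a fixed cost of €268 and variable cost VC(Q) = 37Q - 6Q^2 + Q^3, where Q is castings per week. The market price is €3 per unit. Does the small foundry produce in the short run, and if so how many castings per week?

Shut down

Strip out fixed cost: VC = 37Q - 6Q^2 + Q^3. Then AVC = 37 - 6Q + Q^2 and MC = 37 - 12Q + 3Q^2.
The AVC parabola has its vertex at Q = 6/2 = 3, where AVC = 37 - 6·3 + 3^2 = €28.
With P < min AVC (€3 < €28), every unit sold adds to the loss.
Best response: produce nothing and absorb the €268 fixed cost.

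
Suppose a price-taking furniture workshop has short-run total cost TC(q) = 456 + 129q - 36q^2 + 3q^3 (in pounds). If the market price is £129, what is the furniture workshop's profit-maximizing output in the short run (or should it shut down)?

Variable cost is VC = 129q - 36q^2 + 3q^3, so AVC = VC/q = 129 - 36q + 3q^2 and MC = dTC/dq = 129 - 72q + 9q^2.
The AVC parabola has its vertex at q = 36/6 = 6, where AVC = 129 - 36·6 + 3·6^2 = £21.
P = £129 exceeds min AVC = £21, so the firm stays open.
P = MC gives -72q + 9q^2 = 0, with roots 0 and 8. Take the larger (rising MC): q* = 8.
Check: AVC at q = 8 is £33 ≤ P, so revenue covers variable cost.
Profit = P·q − TC = 129·8 − 720 = £312.

Produce at q = 8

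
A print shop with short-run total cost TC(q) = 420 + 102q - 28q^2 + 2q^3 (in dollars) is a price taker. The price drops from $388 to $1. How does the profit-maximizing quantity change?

Output falls from 13 to 0 (the firm shuts down)

MC = 102 - 56q + 6q^2; the shutdown threshold is min AVC = $4 (at q = 7).
At P = $388 ≥ min AVC, set P = MC on the rising branch: q = 13.
At P = $1 < min AVC = $4, price no longer covers variable cost at any output, so the firm shuts down: q = 0.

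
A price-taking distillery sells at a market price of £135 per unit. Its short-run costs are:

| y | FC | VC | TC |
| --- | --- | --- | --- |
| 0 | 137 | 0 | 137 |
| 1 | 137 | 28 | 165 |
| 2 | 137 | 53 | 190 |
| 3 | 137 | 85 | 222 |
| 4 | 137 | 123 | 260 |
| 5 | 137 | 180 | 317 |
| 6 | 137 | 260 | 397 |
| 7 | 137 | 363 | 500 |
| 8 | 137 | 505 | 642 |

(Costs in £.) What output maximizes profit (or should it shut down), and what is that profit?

Tabulate TR − TC: y=0: -137; y=1: -30; y=2: 80; y=3: 183; y=4: 280; y=5: 358; y=6: 413; y=7: 445; y=8: 438.
Profit is maximized at y = 7. AVC there is 363/7 = £51.86 ≤ P, so producing beats shutting down (which would give -£137).

y = 7; profit = £445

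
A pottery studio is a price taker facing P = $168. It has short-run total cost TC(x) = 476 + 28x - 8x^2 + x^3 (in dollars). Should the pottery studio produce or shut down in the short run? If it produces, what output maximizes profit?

Variable cost is VC = 28x - 8x^2 + x^3, so AVC = VC/x = 28 - 8x + x^2 and MC = dTC/dx = 28 - 16x + 3x^2.
AVC hits its minimum where MC = AVC, at x = 4, giving min AVC = 28 - 8·4 + 4^2 = $12.
Since P = $168 ≥ min AVC = $12, price covers variable cost and the firm should produce.
Solving P = MC: -140 - 16x + 3x^2 = 0 ⇒ x = -14/3 or 10. On the upward-sloping branch, x* = 10.
Check: AVC at x = 10 is $48 ≤ P, so revenue covers variable cost.
Profit = P·x − TC = 168·10 − 956 = $724.

Produce at x = 10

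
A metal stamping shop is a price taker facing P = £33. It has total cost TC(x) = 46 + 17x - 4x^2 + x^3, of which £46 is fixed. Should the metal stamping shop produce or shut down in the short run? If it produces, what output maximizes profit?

From TC, MC = TC'(x) = 17 - 8x + 3x^2 and AVC = VC/x = 17 - 4x + x^2.
AVC hits its minimum where MC = AVC, at x = 2, giving min AVC = 17 - 4·2 + 2^2 = £13.
Because £33 ≥ £13, revenue can cover variable cost; the firm operates.
P = MC gives -16 - 8x + 3x^2 = 0, with roots -4/3 and 4. Take the larger (rising MC): x* = 4.
Check: AVC at x = 4 is £17 ≤ P, so revenue covers variable cost.
Profit = P·x − TC = 33·4 − 114 = £18.

Produce at x = 4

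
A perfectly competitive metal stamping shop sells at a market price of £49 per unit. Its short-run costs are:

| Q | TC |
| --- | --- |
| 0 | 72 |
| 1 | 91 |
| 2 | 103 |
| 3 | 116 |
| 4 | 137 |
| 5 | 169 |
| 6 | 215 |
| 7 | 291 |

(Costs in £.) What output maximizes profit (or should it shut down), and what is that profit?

Compute π = P·Q − TC at each output: Q=0: -72; Q=1: -42; Q=2: -5; Q=3: 31; Q=4: 59; Q=5: 76; Q=6: 79; Q=7: 52.
Profit is maximized at Q = 6. AVC there is 143/6 = £23.83 ≤ P, so producing beats shutting down (which would give -£72).

Q = 6; profit = £79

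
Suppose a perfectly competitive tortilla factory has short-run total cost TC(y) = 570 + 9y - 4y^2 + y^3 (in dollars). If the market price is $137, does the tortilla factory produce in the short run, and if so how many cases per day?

Strip out fixed cost: VC = 9y - 4y^2 + y^3. Then AVC = 9 - 4y + y^2 and MC = 9 - 8y + 3y^2.
AVC is minimized where dAVC/dy = -4 + 2y = 0, at y = 2; min AVC = 9 - 4·2 + 2^2 = $5.
Since P = $137 ≥ min AVC = $5, price covers variable cost and the firm should produce.
Set P = MC: 137 = 9 - 8y + 3y^2 → -128 - 8y + 3y^2 = 0. The roots are y = -16/3 and y = 8; the profit-maximizing output is on the rising part of MC, so y* = 8.
Check: AVC at y = 8 is $41 ≤ P, so revenue covers variable cost.
Profit = P·y − TC = 137·8 − 898 = $198.

Produce at y = 8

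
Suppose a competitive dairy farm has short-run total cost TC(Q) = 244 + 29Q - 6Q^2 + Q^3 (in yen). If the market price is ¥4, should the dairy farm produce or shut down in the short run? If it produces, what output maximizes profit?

Strip out fixed cost: VC = 29Q - 6Q^2 + Q^3. Then AVC = 29 - 6Q + Q^2 and MC = 29 - 12Q + 3Q^2.
The AVC parabola has its vertex at Q = 6/2 = 3, where AVC = 29 - 6·3 + 3^2 = ¥20.
Since P = ¥4 < min AVC = ¥20, price fails to cover variable cost at any output.
Shutting down limits the loss to fixed cost, ¥244.

Shut down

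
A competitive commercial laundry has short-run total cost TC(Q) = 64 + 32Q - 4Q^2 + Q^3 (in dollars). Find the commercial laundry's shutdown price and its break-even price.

Shutdown price = $28; break-even price = $48

AVC = 32 - 4Q + Q^2; minimized at Q = 2, giving min AVC = $28. That is the shutdown price.
ATC = 64/Q + 32 - 4Q + Q^2. Setting dATC/dQ = −64/Q^2 − 4 + 2Q = 0 gives Q = 4 (since 2·4^3 − 4·4^2 = 64).
min ATC = 64/4 + 32 − 4·4 + 4^2 = $48. That is the break-even price.
Between these two prices the firm operates at a loss; above $48 it earns a profit.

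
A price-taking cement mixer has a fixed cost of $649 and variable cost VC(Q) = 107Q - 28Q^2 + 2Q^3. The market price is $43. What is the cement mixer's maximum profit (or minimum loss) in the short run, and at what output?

Profit = -$393 at Q = 8

AVC = 107 - 28Q + 2Q^2 has its minimum $9 at Q = 7; price $43 clears that bar, so the firm operates.
MC = 107 - 56Q + 6Q^2. Setting P = MC and taking the root on the rising branch gives Q* = 8.
TR = 43·8 = 344. TC = 649 + 88 = 737. Profit = 344 − 737 = -$393.
By producing, the firm covers all variable cost plus $256 of fixed cost; shutting down would lose the full $649.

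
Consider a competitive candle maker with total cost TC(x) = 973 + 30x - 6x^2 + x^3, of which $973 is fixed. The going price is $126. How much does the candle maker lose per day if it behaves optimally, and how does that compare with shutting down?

AVC = 30 - 6x + x^2 has its minimum $21 at x = 3; price $126 clears that bar, so the firm operates.
With MC = 30 - 12x + 3x^2, P = MC on the upward-sloping part at x* = 8.
TR = 126·8 = 1008. TC = 973 + 368 = 1341. Profit = 1008 − 1341 = -$333.
By producing, the firm covers all variable cost plus $640 of fixed cost; shutting down would lose the full $973.

Profit = -$333 at x = 8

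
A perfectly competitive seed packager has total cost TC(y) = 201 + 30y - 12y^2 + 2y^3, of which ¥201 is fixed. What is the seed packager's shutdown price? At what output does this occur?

¥12 per unit, at y = 3

Short-run supply begins at min AVC. From VC = 30y - 12y^2 + 2y^3, AVC = 30 - 12y + 2y^2.
At the minimum of AVC, MC = AVC. MC = 30 - 24y + 6y^2; setting MC = AVC gives 4y^2 - 12y = 0, so y = 3. min AVC = 12.
For P < ¥12 the firm produces nothing.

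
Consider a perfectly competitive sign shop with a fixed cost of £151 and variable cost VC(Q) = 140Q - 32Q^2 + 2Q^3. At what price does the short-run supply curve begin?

£12 per unit

The shutdown price is the minimum of AVC. VC = 140Q - 32Q^2 + 2Q^3, so AVC = 140 - 32Q + 2Q^2.
dAVC/dQ = -32 + 4Q = 0 gives Q = 8. min AVC = 140 - 32·8 + 2·8^2 = 12.
For P < £12 the firm produces nothing.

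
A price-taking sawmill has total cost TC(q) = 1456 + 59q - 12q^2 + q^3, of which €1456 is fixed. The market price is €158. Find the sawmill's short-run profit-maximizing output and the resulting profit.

Profit = -€246 at q = 11

AVC = 59 - 12q + q^2; min AVC = €23 at q = 6. Since P = €158 ≥ min AVC, the firm produces.
With MC = 59 - 24q + 3q^2, P = MC on the upward-sloping part at q* = 11.
TR = 158·11 = 1738. TC = 1456 + 528 = 1984. Profit = 1738 − 1984 = -€246.
By producing, the firm covers all variable cost plus €1210 of fixed cost; shutting down would lose the full €1456.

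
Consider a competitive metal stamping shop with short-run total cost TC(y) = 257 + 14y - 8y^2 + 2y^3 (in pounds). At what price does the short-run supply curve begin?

£6 per unit

The firm shuts down when price falls below the minimum of average variable cost. AVC = VC/y = 14 - 8y + 2y^2.
dAVC/dy = -8 + 4y = 0 gives y = 2. min AVC = 14 - 8·2 + 2·2^2 = 6.
For P < £6 the firm produces nothing.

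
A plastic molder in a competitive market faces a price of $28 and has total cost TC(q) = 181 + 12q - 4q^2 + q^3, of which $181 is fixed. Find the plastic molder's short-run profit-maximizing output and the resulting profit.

AVC = 12 - 4q + q^2; min AVC = $8 at q = 2. Since P = $28 ≥ min AVC, the firm produces.
With MC = 12 - 8q + 3q^2, P = MC on the upward-sloping part at q* = 4.
TR = 28·4 = 112. TC = 181 + 48 = 229. Profit = 112 − 229 = -$117.
Shutting down would mean losing the fixed cost of $181, so operating at a loss of $117 is better by $64.

Profit = -$117 at q = 4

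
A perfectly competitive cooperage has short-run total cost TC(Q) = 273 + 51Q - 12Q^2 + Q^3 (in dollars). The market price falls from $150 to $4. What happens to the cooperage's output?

Output falls from 11 to 0 (the firm shuts down)

AVC = 51 - 12Q + Q^2, minimized at Q = 6 where min AVC = $15. MC = 51 - 24Q + 3Q^2.
At P = $150 ≥ min AVC, set P = MC on the rising branch: Q = 11.
At P = $4 < min AVC = $15, price no longer covers variable cost at any output, so the firm shuts down: Q = 0.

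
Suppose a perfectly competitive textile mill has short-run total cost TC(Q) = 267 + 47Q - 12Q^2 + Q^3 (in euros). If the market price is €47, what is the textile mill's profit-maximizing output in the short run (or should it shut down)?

Produce at Q = 8

Variable cost is VC = 47Q - 12Q^2 + Q^3, so AVC = VC/Q = 47 - 12Q + Q^2 and MC = dTC/dQ = 47 - 24Q + 3Q^2.
The AVC parabola has its vertex at Q = 12/2 = 6, where AVC = 47 - 12·6 + 6^2 = €11.
Because €47 ≥ €11, revenue can cover variable cost; the firm operates.
Solving P = MC: -24Q + 3Q^2 = 0 ⇒ Q = 0 or 8. On the upward-sloping branch, Q* = 8.
Check: AVC at Q = 8 is €15 ≤ P, so revenue covers variable cost.
Profit = P·Q − TC = 47·8 − 387 = -€11, a loss, but smaller than the €267 fixed cost the firm would lose by shutting down.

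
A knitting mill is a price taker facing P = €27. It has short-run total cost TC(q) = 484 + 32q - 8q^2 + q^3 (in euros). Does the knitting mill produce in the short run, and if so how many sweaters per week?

Variable cost is VC = 32q - 8q^2 + q^3, so AVC = VC/q = 32 - 8q + q^2 and MC = dTC/dq = 32 - 16q + 3q^2.
AVC is minimized where dAVC/dq = -8 + 2q = 0, at q = 4; min AVC = 32 - 8·4 + 4^2 = €16.
P = €27 exceeds min AVC = €16, so the firm stays open.
Solving P = MC: 5 - 16q + 3q^2 = 0 ⇒ q = 1/3 or 5. On the upward-sloping branch, q* = 5.
Check: AVC at q = 5 is €17 ≤ P, so revenue covers variable cost.
Profit = P·q − TC = 27·5 − 569 = -€434, a loss, but smaller than the €484 fixed cost the firm would lose by shutting down.

Produce at q = 5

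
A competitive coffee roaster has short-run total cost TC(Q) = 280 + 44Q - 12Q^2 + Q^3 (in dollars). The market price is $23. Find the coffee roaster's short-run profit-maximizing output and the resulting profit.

AVC = 44 - 12Q + Q^2 has its minimum $8 at Q = 6; price $23 clears that bar, so the firm operates.
MC = 44 - 24Q + 3Q^2. Setting P = MC and taking the root on the rising branch gives Q* = 7.
TR = 23·7 = 161. TC = 280 + 63 = 343. Profit = 161 − 343 = -$182.
By producing, the firm covers all variable cost plus $98 of fixed cost; shutting down would lose the full $280.

Profit = -$182 at Q = 7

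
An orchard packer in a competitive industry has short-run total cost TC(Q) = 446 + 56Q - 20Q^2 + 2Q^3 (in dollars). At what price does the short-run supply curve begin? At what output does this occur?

The shutdown price is the minimum of AVC. VC = 56Q - 20Q^2 + 2Q^3, so AVC = 56 - 20Q + 2Q^2.
dAVC/dQ = -20 + 4Q = 0 gives Q = 5. min AVC = 56 - 20·5 + 2·5^2 = 6.
For P < $6 the firm produces nothing.

$6 per unit, at Q = 5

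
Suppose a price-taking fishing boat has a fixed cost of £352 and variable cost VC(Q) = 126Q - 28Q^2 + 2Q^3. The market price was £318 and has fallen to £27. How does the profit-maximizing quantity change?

AVC = 126 - 28Q + 2Q^2, minimized at Q = 7 where min AVC = £28. MC = 126 - 56Q + 6Q^2.
With P = £318 above the shutdown price, P = MC gives Q = 12.
At P = £27 < min AVC = £28, price no longer covers variable cost at any output, so the firm shuts down: Q = 0.

Output falls from 12 to 0 (the firm shuts down)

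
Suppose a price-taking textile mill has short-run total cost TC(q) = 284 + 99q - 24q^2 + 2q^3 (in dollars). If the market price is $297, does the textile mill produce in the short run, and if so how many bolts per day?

Produce at q = 11

Variable cost is VC = 99q - 24q^2 + 2q^3, so AVC = VC/q = 99 - 24q + 2q^2 and MC = dTC/dq = 99 - 48q + 6q^2.
AVC hits its minimum where MC = AVC, at q = 6, giving min AVC = 99 - 24·6 + 2·6^2 = $27.
Because $297 ≥ $27, revenue can cover variable cost; the firm operates.
Set P = MC: 297 = 99 - 48q + 6q^2 → -198 - 48q + 6q^2 = 0. The roots are q = -3 and q = 11; the profit-maximizing output is on the rising part of MC, so q* = 11.
Check: AVC at q = 11 is $77 ≤ P, so revenue covers variable cost.
Profit = P·q − TC = 297·11 − 1131 = $2136.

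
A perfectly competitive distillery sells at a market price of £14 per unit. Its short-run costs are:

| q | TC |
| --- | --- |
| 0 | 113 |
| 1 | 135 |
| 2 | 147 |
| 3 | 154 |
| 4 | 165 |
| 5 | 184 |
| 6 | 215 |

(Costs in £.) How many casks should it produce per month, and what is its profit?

Profit at each row (π = 14q − TC): q=0: -113; q=1: -121; q=2: -119; q=3: -112; q=4: -109; q=5: -114; q=6: -131.
Profit is maximized at q = 4. AVC there is 52/4 = £13 ≤ P, so producing beats shutting down (which would give -£113).

q = 4; profit = -£109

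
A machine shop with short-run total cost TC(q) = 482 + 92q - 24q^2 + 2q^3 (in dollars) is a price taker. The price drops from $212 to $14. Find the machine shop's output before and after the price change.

Output falls from 10 to 0 (the firm shuts down)

AVC = 92 - 24q + 2q^2, minimized at q = 6 where min AVC = $20. MC = 92 - 48q + 6q^2.
At P = $212 ≥ min AVC, set P = MC on the rising branch: q = 10.
At P = $14 < min AVC = $20, price no longer covers variable cost at any output, so the firm shuts down: q = 0.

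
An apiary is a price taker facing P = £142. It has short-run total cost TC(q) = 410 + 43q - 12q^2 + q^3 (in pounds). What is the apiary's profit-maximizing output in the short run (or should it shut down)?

Variable cost is VC = 43q - 12q^2 + q^3, so AVC = VC/q = 43 - 12q + q^2 and MC = dTC/dq = 43 - 24q + 3q^2.
The AVC parabola has its vertex at q = 12/2 = 6, where AVC = 43 - 12·6 + 6^2 = £7.
Because £142 ≥ £7, revenue can cover variable cost; the firm operates.
P = MC gives -99 - 24q + 3q^2 = 0, with roots -3 and 11. Take the larger (rising MC): q* = 11.
Check: AVC at q = 11 is £32 ≤ P, so revenue covers variable cost.
Profit = P·q − TC = 142·11 − 762 = £800.

Produce at q = 11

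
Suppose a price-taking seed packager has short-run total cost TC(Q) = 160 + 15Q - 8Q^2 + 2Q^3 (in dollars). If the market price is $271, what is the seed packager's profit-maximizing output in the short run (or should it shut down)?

Variable cost is VC = 15Q - 8Q^2 + 2Q^3, so AVC = VC/Q = 15 - 8Q + 2Q^2 and MC = dTC/dQ = 15 - 16Q + 6Q^2.
The AVC parabola has its vertex at Q = 8/4 = 2, where AVC = 15 - 8·2 + 2·2^2 = $7.
Since P = $271 ≥ min AVC = $7, price covers variable cost and the firm should produce.
Solving P = MC: -256 - 16Q + 6Q^2 = 0 ⇒ Q = -16/3 or 8. On the upward-sloping branch, Q* = 8.
Check: AVC at Q = 8 is $79 ≤ P, so revenue covers variable cost.
Profit = P·Q − TC = 271·8 − 792 = $1376.

Produce at Q = 8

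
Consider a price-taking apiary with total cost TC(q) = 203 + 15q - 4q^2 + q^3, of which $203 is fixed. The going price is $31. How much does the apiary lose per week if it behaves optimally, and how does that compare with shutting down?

AVC = 15 - 4q + q^2; min AVC = $11 at q = 2. Since P = $31 ≥ min AVC, the firm produces.
With MC = 15 - 8q + 3q^2, P = MC on the upward-sloping part at q* = 4.
TR = 31·4 = 124. TC = 203 + 60 = 263. Profit = 124 − 263 = -$139.
Shutting down would mean losing the fixed cost of $203, so operating at a loss of $139 is better by $64.

Profit = -$139 at q = 4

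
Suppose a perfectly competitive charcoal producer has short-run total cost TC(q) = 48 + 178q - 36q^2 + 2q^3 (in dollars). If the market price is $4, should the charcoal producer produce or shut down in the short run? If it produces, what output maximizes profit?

Shut down

From TC, MC = TC'(q) = 178 - 72q + 6q^2 and AVC = VC/q = 178 - 36q + 2q^2.
AVC hits its minimum where MC = AVC, at q = 9, giving min AVC = 178 - 36·9 + 2·9^2 = $16.
Since P = $4 < min AVC = $16, price fails to cover variable cost at any output.
Shutting down limits the loss to fixed cost, $48.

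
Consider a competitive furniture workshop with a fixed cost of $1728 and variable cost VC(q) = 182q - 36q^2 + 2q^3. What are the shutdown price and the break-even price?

AVC = 182 - 36q + 2q^2; minimized at q = 9, giving min AVC = $20. That is the shutdown price.
ATC = 1728/q + 182 - 36q + 2q^2. Setting dATC/dq = −1728/q^2 − 36 + 4q = 0 gives q = 12 (since 4·12^3 − 36·12^2 = 1728).
min ATC = 1728/12 + 182 − 36·12 + 2·12^2 = $182. That is the break-even price.
For $20 ≤ P < $182 the firm produces at a loss; below $20 it shuts down.

Shutdown price = $20; break-even price = $182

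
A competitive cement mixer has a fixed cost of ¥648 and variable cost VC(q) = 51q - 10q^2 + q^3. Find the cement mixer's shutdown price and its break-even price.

Shutdown price = ¥26; break-even price = ¥114

Shutdown price = min AVC. AVC = 51 - 10q + q^2, with vertex at q = 5 and minimum ¥26.
ATC = 648/q + 51 - 10q + q^2. Setting dATC/dq = −648/q^2 − 10 + 2q = 0 gives q = 9 (since 2·9^3 − 10·9^2 = 648).
min ATC = 648/9 + 51 − 10·9 + 9^2 = ¥114. That is the break-even price.
Between these two prices the firm operates at a loss; above ¥114 it earns a profit.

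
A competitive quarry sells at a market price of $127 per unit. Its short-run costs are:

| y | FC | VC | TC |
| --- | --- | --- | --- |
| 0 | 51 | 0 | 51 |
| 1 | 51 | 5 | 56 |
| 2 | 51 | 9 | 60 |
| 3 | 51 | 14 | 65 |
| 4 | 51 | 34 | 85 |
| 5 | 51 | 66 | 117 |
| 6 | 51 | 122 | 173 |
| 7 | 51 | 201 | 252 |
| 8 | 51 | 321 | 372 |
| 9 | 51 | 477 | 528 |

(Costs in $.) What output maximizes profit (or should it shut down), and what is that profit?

Compute π = P·y − TC at each output: y=0: -51; y=1: 71; y=2: 194; y=3: 316; y=4: 423; y=5: 518; y=6: 589; y=7: 637; y=8: 644; y=9: 615.
Profit is maximized at y = 8. AVC there is 321/8 = $40.12 ≤ P, so producing beats shutting down (which would give -$51).

y = 8; profit = $644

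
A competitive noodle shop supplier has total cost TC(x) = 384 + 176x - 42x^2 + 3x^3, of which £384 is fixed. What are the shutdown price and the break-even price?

AVC = 176 - 42x + 3x^2; minimized at x = 7, giving min AVC = £29. That is the shutdown price.
ATC = 384/x + 176 - 42x + 3x^2. Setting dATC/dx = −384/x^2 − 42 + 6x = 0 gives x = 8 (since 6·8^3 − 42·8^2 = 384).
min ATC = 384/8 + 176 − 42·8 + 3·8^2 = £80. That is the break-even price.
For £29 ≤ P < £80 the firm produces at a loss; below £29 it shuts down.

Shutdown price = £29; break-even price = £80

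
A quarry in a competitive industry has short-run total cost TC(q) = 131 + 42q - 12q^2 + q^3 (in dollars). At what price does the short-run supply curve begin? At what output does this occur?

$6 per unit, at q = 6

Short-run supply begins at min AVC. From VC = 42q - 12q^2 + q^3, AVC = 42 - 12q + q^2.
At the minimum of AVC, MC = AVC. MC = 42 - 24q + 3q^2; setting MC = AVC gives 2q^2 - 12q = 0, so q = 6. min AVC = 6.
The firm shuts down for any P below $6.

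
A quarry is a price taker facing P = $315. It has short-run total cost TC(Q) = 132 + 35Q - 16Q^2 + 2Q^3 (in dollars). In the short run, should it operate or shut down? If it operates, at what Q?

Produce at Q = 10

Variable cost is VC = 35Q - 16Q^2 + 2Q^3, so AVC = VC/Q = 35 - 16Q + 2Q^2 and MC = dTC/dQ = 35 - 32Q + 6Q^2.
AVC hits its minimum where MC = AVC, at Q = 4, giving min AVC = 35 - 16·4 + 2·4^2 = $3.
Since P = $315 ≥ min AVC = $3, price covers variable cost and the firm should produce.
Solving P = MC: -280 - 32Q + 6Q^2 = 0 ⇒ Q = -14/3 or 10. On the upward-sloping branch, Q* = 10.
Check: AVC at Q = 10 is $75 ≤ P, so revenue covers variable cost.
Profit = P·Q − TC = 315·10 − 882 = $2268.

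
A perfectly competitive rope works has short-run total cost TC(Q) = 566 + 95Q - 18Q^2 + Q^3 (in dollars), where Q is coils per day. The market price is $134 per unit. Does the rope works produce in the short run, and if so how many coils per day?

Produce at Q = 13

Variable cost is VC = 95Q - 18Q^2 + Q^3, so AVC = VC/Q = 95 - 18Q + Q^2 and MC = dTC/dQ = 95 - 36Q + 3Q^2.
AVC is minimized where dAVC/dQ = -18 + 2Q = 0, at Q = 9; min AVC = 95 - 18·9 + 9^2 = $14.
Because $134 ≥ $14, revenue can cover variable cost; the firm operates.
Solving P = MC: -39 - 36Q + 3Q^2 = 0 ⇒ Q = -1 or 13. On the upward-sloping branch, Q* = 13.
Check: AVC at Q = 13 is $30 ≤ P, so revenue covers variable cost.
Profit = P·Q − TC = 134·13 − 956 = $786.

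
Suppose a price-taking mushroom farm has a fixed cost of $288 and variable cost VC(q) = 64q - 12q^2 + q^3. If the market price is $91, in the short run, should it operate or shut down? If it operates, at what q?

Produce at q = 9

Variable cost is VC = 64q - 12q^2 + q^3, so AVC = VC/q = 64 - 12q + q^2 and MC = dTC/dq = 64 - 24q + 3q^2.
AVC is minimized where dAVC/dq = -12 + 2q = 0, at q = 6; min AVC = 64 - 12·6 + 6^2 = $28.
Since P = $91 ≥ min AVC = $28, price covers variable cost and the firm should produce.
P = MC gives -27 - 24q + 3q^2 = 0, with roots -1 and 9. Take the larger (rising MC): q* = 9.
Check: AVC at q = 9 is $37 ≤ P, so revenue covers variable cost.
Profit = P·q − TC = 91·9 − 621 = $198.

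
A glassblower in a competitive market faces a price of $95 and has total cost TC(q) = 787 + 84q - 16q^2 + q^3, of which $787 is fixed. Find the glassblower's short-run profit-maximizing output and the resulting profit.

AVC = 84 - 16q + q^2; min AVC = $20 at q = 8. Since P = $95 ≥ min AVC, the firm produces.
With MC = 84 - 32q + 3q^2, P = MC on the upward-sloping part at q* = 11.
TR = 95·11 = 1045. TC = 787 + 319 = 1106. Profit = 1045 − 1106 = -$61.
Shutting down would mean losing the fixed cost of $787, so operating at a loss of $61 is better by $726.

Profit = -$61 at q = 11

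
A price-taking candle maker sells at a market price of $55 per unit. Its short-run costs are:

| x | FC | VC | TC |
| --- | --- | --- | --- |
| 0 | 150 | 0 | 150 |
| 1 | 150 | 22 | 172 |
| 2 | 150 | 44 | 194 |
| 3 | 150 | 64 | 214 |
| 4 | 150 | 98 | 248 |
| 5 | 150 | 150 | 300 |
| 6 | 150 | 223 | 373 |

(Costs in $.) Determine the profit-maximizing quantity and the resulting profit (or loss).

Profit at each row (π = 55x − TC): x=0: -150; x=1: -117; x=2: -84; x=3: -49; x=4: -28; x=5: -25; x=6: -43.
Profit is maximized at x = 5. AVC there is 150/5 = $30 ≤ P, so producing beats shutting down (which would give -$150).

x = 5; profit = -$25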